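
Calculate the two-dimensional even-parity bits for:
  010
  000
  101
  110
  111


Row parities: 10001
Column parities: 110

Row P: 10001, Col P: 110, Corner: 0


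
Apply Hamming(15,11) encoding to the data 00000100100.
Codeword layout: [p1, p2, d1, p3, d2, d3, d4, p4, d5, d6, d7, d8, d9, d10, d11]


Parity bits: p1=1, p2=1, p3=1, p4=0

110100000100100


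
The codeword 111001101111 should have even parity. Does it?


Number of 1s: 9

No, parity error (9 ones)


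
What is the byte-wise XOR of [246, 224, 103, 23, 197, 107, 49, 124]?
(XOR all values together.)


XOR chain: 246 ^ 224 ^ 103 ^ 23 ^ 197 ^ 107 ^ 49 ^ 124 = 133

133


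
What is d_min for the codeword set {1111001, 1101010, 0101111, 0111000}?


Comparing all pairs, minimum distance: 2
Can detect 1 errors, correct 0 errors

2


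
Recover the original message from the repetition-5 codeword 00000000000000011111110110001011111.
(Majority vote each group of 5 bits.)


Groups: 00000, 00000, 00000, 11111, 11011, 00010, 11111
Majority votes: 0001101

0001101


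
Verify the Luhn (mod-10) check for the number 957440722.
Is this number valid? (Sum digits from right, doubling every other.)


Luhn sum = 42
42 mod 10 = 2

Invalid (Luhn sum mod 10 = 2)


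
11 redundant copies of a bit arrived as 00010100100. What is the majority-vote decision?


Ones: 3 out of 11
Threshold: 6

0 (3/11 voted 1)


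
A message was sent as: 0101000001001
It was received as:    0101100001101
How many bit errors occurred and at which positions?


XOR: 0000100000100

2 error(s) at position(s): 4, 10


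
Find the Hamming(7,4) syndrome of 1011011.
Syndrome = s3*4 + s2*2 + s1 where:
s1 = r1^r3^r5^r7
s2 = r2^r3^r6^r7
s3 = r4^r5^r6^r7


s1=1, s2=1, s3=1

Syndrome = 7 (error at position 7)


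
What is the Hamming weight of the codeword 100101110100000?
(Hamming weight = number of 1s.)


Counting 1s in 100101110100000

6


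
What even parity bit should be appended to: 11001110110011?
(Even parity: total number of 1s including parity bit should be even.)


Number of 1s in data: 9
Parity bit: 1

1


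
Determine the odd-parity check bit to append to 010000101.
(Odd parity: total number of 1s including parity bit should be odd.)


Number of 1s in data: 3
Parity bit: 0

0


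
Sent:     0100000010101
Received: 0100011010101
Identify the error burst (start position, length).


XOR: 0000011000000

Burst at position 5, length 2


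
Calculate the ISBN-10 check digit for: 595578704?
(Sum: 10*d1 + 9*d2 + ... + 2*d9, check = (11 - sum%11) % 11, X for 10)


Weighted sum: 324
324 mod 11 = 5

Check digit: 6


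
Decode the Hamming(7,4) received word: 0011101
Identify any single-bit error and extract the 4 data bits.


Syndrome = 5: error at position 5

Data: 1001 (corrected bit 5)


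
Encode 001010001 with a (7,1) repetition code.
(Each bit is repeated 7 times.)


Each bit -> 7 copies

000000000000001111111000000011111110000000000000000000001111111


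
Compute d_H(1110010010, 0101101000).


XOR: 1011111010
Count of 1s: 7

7


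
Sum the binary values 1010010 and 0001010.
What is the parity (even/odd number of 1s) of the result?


1010010 = 82
0001010 = 10
Sum = 92 = 1011100
1s count = 4

even parity (4 ones in 1011100)


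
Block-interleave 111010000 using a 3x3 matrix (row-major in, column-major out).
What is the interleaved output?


Matrix:
  111
  010
  000
Read columns: 100110100

100110100


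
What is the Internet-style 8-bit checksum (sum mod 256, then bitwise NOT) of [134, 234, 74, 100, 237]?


Sum = 779 mod 256 = 11
Complement = 244

244


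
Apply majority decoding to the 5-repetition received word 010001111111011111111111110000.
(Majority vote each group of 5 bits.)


Groups: 01000, 11111, 11011, 11111, 11111, 10000
Majority votes: 011110

011110


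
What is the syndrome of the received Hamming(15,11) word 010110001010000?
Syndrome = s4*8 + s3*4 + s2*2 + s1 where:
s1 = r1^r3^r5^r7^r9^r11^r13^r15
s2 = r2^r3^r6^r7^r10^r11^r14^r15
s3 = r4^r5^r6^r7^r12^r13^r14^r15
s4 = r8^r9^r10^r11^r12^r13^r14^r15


s1=1, s2=0, s3=0, s4=0

Syndrome = 1 (error at position 1)


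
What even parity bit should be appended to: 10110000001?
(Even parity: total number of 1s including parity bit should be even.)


Number of 1s in data: 4
Parity bit: 0

0


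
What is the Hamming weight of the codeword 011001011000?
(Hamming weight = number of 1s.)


Counting 1s in 011001011000

5


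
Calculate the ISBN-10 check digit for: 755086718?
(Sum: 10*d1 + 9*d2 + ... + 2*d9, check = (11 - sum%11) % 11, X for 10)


Weighted sum: 280
280 mod 11 = 5

Check digit: 6


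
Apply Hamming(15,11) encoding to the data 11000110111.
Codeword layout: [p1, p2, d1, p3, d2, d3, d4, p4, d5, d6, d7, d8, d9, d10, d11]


Parity bits: p1=1, p2=1, p3=0, p4=1

111010010110111


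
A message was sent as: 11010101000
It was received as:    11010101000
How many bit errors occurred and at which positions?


XOR: 00000000000

0 errors (received matches sent)


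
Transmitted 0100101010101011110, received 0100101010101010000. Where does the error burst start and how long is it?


XOR: 0000000000000001110

Burst at position 15, length 3


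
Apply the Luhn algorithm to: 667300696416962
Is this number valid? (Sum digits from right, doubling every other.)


Luhn sum = 69
69 mod 10 = 9

Invalid (Luhn sum mod 10 = 9)


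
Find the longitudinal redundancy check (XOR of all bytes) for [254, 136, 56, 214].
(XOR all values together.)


XOR chain: 254 ^ 136 ^ 56 ^ 214 = 152

152


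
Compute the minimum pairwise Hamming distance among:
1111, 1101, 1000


Comparing all pairs, minimum distance: 1
Can detect 0 errors, correct 0 errors

1


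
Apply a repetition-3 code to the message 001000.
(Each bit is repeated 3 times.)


Each bit -> 3 copies

000000111000000000


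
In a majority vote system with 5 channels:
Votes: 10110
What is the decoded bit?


Ones: 3 out of 5
Threshold: 3

1 (3/5 voted 1)


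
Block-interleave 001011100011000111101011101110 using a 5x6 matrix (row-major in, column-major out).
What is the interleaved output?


Matrix:
  001011
  100011
  000111
  101011
  101110
Read columns: 010110000010011001011111111110

010110000010011001011111111110


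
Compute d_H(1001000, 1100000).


XOR: 0101000
Count of 1s: 2

2


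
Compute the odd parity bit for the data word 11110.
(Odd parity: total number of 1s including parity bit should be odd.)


Number of 1s in data: 4
Parity bit: 1

1


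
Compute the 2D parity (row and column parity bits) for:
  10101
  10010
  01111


Row parities: 100
Column parities: 01000

Row P: 100, Col P: 01000, Corner: 1


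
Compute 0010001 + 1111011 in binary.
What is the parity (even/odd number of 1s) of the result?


0010001 = 17
1111011 = 123
Sum = 140 = 10001100
1s count = 3

odd parity (3 ones in 10001100)


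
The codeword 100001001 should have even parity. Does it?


Number of 1s: 3

No, parity error (3 ones)


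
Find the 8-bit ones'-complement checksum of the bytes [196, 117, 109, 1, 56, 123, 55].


Sum = 657 mod 256 = 145
Complement = 110

110


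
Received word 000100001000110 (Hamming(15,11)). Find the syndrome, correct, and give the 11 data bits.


Syndrome = 14: error at position 14

Data: 00001000100 (corrected bit 14)


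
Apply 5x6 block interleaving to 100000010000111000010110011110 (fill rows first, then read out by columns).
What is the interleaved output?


Matrix:
  100000
  010000
  111000
  010110
  011110
Read columns: 101000111100101000110001100000

101000111100101000110001100000


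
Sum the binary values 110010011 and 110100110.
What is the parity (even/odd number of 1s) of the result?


110010011 = 403
110100110 = 422
Sum = 825 = 1100111001
1s count = 6

even parity (6 ones in 1100111001)


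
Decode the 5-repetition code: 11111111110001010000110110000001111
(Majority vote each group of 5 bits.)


Groups: 11111, 11111, 00010, 10000, 11011, 00000, 01111
Majority votes: 1100101

1100101


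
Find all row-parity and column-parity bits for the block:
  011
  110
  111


Row parities: 001
Column parities: 010

Row P: 001, Col P: 010, Corner: 1


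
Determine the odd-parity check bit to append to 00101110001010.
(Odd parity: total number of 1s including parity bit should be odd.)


Number of 1s in data: 6
Parity bit: 1

1


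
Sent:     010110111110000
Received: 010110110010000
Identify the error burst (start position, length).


XOR: 000000001100000

Burst at position 8, length 2


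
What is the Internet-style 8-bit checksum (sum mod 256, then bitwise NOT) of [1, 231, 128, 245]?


Sum = 605 mod 256 = 93
Complement = 162

162


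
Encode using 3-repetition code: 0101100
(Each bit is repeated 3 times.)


Each bit -> 3 copies

000111000111111000000


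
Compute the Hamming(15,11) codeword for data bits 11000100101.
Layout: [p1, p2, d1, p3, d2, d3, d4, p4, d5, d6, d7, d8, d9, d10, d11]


Parity bits: p1=0, p2=1, p3=1, p4=1

011110010100101


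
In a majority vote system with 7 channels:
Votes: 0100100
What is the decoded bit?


Ones: 2 out of 7
Threshold: 4

0 (2/7 voted 1)


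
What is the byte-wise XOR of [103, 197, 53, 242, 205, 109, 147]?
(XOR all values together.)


XOR chain: 103 ^ 197 ^ 53 ^ 242 ^ 205 ^ 109 ^ 147 = 86

86


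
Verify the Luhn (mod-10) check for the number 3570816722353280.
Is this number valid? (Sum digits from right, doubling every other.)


Luhn sum = 66
66 mod 10 = 6

Invalid (Luhn sum mod 10 = 6)


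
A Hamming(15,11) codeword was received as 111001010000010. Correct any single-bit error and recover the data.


Syndrome = 0: no error detected

Data: 10100000010 (no errors)


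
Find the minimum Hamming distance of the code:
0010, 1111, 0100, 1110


Comparing all pairs, minimum distance: 1
Can detect 0 errors, correct 0 errors

1


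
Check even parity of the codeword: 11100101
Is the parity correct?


Number of 1s: 5

No, parity error (5 ones)


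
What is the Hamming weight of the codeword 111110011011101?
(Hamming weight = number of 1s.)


Counting 1s in 111110011011101

11


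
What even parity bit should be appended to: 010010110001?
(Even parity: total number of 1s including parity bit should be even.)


Number of 1s in data: 5
Parity bit: 1

1


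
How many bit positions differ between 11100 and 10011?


XOR: 01111
Count of 1s: 4

4


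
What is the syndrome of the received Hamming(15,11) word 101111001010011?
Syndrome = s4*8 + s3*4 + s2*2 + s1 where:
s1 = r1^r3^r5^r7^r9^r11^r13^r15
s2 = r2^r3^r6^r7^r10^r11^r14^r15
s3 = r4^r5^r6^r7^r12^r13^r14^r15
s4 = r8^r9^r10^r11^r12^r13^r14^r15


s1=0, s2=1, s3=1, s4=0

Syndrome = 6 (error at position 6)


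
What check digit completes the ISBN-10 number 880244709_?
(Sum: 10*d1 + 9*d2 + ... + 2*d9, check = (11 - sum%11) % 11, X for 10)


Weighted sum: 256
256 mod 11 = 3

Check digit: 8


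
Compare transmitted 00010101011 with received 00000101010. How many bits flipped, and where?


XOR: 00010000001

2 error(s) at position(s): 3, 10


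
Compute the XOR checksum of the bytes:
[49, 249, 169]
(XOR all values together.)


XOR chain: 49 ^ 249 ^ 169 = 97

97


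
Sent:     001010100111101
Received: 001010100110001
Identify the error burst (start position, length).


XOR: 000000000001100

Burst at position 11, length 2


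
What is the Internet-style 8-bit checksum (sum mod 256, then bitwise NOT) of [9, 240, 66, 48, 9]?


Sum = 372 mod 256 = 116
Complement = 139

139


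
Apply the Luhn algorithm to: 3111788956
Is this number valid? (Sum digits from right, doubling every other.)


Luhn sum = 46
46 mod 10 = 6

Invalid (Luhn sum mod 10 = 6)


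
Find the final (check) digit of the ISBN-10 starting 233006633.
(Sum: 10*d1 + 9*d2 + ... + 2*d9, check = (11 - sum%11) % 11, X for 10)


Weighted sum: 140
140 mod 11 = 8

Check digit: 3


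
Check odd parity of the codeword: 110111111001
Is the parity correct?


Number of 1s: 9

Yes, parity is correct (9 ones)


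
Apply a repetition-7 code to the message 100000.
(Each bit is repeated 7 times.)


Each bit -> 7 copies

111111100000000000000000000000000000000000


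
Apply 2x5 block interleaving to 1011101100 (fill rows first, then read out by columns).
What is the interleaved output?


Matrix:
  10111
  01100
Read columns: 1001111010

1001111010


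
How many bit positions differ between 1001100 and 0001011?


XOR: 1000111
Count of 1s: 4

4


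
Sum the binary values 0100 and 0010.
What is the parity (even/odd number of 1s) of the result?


0100 = 4
0010 = 2
Sum = 6 = 110
1s count = 2

even parity (2 ones in 110)


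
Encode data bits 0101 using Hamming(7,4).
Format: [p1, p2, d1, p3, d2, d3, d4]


Parity bits: p1=0, p2=1, p3=0

0100101


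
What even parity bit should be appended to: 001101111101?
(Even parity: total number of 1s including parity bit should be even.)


Number of 1s in data: 8
Parity bit: 0

0


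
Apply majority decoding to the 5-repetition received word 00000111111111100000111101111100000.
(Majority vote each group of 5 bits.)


Groups: 00000, 11111, 11111, 00000, 11110, 11111, 00000
Majority votes: 0110110

0110110


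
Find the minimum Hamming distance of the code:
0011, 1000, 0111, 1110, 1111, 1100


Comparing all pairs, minimum distance: 1
Can detect 0 errors, correct 0 errors

1


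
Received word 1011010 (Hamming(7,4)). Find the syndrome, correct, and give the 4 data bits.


Syndrome = 0: no error detected

Data: 1010 (no errors)


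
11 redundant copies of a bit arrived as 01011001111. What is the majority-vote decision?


Ones: 7 out of 11
Threshold: 6

1 (7/11 voted 1)


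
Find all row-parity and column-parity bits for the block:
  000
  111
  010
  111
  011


Row parities: 01110
Column parities: 001

Row P: 01110, Col P: 001, Corner: 1


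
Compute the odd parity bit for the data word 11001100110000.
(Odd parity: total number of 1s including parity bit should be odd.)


Number of 1s in data: 6
Parity bit: 1

1


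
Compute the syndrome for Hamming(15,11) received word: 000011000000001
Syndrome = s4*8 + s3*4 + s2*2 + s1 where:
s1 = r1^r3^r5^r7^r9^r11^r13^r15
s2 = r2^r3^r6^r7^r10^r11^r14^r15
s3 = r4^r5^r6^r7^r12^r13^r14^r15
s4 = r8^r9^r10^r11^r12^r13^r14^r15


s1=0, s2=0, s3=1, s4=1

Syndrome = 12 (error at position 12)


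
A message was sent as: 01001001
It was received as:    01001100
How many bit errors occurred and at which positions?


XOR: 00000101

2 error(s) at position(s): 5, 7


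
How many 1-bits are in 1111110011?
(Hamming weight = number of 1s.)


Counting 1s in 1111110011

8


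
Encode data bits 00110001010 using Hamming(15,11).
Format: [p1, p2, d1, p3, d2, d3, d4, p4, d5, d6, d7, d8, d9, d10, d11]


Parity bits: p1=1, p2=1, p3=0, p4=0

110001100001010


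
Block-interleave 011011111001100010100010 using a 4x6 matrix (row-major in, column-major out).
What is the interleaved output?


Matrix:
  011011
  111001
  100010
  100010
Read columns: 011111001100000010111100

011111001100000010111100


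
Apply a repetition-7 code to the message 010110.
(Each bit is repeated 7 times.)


Each bit -> 7 copies

000000011111110000000111111111111110000000


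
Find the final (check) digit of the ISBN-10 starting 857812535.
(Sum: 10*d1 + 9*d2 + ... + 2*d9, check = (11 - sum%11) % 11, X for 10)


Weighted sum: 292
292 mod 11 = 6

Check digit: 5


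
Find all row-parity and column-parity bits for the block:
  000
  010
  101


Row parities: 010
Column parities: 111

Row P: 010, Col P: 111, Corner: 1


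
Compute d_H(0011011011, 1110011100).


XOR: 1101000111
Count of 1s: 6

6


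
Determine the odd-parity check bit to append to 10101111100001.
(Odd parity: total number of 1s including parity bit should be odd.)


Number of 1s in data: 8
Parity bit: 1

1


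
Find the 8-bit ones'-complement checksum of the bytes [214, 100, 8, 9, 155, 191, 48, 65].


Sum = 790 mod 256 = 22
Complement = 233

233


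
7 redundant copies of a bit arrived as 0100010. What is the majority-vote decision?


Ones: 2 out of 7
Threshold: 4

0 (2/7 voted 1)


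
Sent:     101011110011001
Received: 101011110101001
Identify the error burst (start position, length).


XOR: 000000000110000

Burst at position 9, length 2


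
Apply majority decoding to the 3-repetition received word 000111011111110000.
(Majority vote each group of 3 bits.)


Groups: 000, 111, 011, 111, 110, 000
Majority votes: 011110

011110


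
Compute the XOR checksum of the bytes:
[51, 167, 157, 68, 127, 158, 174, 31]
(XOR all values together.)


XOR chain: 51 ^ 167 ^ 157 ^ 68 ^ 127 ^ 158 ^ 174 ^ 31 = 29

29


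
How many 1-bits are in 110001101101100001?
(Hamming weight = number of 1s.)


Counting 1s in 110001101101100001

9


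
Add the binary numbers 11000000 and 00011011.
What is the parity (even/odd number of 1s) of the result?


11000000 = 192
00011011 = 27
Sum = 219 = 11011011
1s count = 6

even parity (6 ones in 11011011)


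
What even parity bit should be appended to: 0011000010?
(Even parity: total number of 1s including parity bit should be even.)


Number of 1s in data: 3
Parity bit: 1

1


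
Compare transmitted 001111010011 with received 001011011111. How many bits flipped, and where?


XOR: 000100001100

3 error(s) at position(s): 3, 8, 9


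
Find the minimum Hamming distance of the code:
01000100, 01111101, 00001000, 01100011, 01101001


Comparing all pairs, minimum distance: 2
Can detect 1 errors, correct 0 errors

2


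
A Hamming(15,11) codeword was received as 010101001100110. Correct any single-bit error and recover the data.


Syndrome = 0: no error detected

Data: 00101100110 (no errors)


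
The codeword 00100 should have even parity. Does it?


Number of 1s: 1

No, parity error (1 ones)


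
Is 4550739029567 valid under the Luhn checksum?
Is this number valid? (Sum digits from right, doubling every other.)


Luhn sum = 58
58 mod 10 = 8

Invalid (Luhn sum mod 10 = 8)


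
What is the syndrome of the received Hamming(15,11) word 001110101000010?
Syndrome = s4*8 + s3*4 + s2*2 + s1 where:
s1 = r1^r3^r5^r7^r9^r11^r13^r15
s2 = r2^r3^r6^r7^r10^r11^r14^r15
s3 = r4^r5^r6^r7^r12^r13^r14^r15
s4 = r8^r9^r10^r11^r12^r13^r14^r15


s1=0, s2=1, s3=0, s4=0

Syndrome = 2 (error at position 2)


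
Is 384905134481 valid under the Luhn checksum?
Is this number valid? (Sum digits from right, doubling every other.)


Luhn sum = 61
61 mod 10 = 1

Invalid (Luhn sum mod 10 = 1)


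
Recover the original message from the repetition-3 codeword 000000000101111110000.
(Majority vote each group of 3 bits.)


Groups: 000, 000, 000, 101, 111, 110, 000
Majority votes: 0001110

0001110


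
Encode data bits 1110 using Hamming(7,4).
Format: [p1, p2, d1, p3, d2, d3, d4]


Parity bits: p1=0, p2=0, p3=0

0010110


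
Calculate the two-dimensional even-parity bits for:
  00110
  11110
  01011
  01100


Row parities: 0010
Column parities: 11111

Row P: 0010, Col P: 11111, Corner: 1


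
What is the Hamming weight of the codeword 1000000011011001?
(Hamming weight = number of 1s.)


Counting 1s in 1000000011011001

6


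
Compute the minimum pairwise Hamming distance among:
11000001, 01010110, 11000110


Comparing all pairs, minimum distance: 2
Can detect 1 errors, correct 0 errors

2


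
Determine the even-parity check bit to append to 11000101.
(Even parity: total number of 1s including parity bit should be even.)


Number of 1s in data: 4
Parity bit: 0

0


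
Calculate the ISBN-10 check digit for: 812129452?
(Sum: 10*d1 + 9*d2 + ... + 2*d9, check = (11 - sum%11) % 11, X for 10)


Weighted sum: 204
204 mod 11 = 6

Check digit: 5


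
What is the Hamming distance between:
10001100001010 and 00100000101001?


XOR: 10101100100011
Count of 1s: 7

7


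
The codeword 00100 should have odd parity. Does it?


Number of 1s: 1

Yes, parity is correct (1 ones)


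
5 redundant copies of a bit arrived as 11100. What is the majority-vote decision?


Ones: 3 out of 5
Threshold: 3

1 (3/5 voted 1)


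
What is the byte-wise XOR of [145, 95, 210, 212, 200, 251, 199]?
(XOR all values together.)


XOR chain: 145 ^ 95 ^ 210 ^ 212 ^ 200 ^ 251 ^ 199 = 60

60


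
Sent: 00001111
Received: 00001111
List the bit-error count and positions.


XOR: 00000000

0 errors (received matches sent)


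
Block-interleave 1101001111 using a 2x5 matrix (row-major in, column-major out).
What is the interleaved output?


Matrix:
  11010
  01111
Read columns: 1011011101

1011011101


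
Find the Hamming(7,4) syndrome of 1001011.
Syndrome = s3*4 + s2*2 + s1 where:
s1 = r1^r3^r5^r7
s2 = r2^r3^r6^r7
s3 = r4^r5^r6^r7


s1=0, s2=0, s3=1

Syndrome = 4 (error at position 4)


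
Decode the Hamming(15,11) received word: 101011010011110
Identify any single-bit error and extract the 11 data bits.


Syndrome = 13: error at position 13

Data: 11100011010 (corrected bit 13)


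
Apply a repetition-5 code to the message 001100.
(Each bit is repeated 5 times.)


Each bit -> 5 copies

000000000011111111110000000000


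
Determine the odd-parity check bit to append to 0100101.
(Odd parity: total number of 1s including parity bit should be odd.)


Number of 1s in data: 3
Parity bit: 0

0


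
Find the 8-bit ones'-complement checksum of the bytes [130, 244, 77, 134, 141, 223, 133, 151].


Sum = 1233 mod 256 = 209
Complement = 46

46


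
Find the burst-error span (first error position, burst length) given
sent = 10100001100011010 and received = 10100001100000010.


XOR: 00000000000011000

Burst at position 12, length 2


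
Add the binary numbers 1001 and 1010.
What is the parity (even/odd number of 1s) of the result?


1001 = 9
1010 = 10
Sum = 19 = 10011
1s count = 3

odd parity (3 ones in 10011)


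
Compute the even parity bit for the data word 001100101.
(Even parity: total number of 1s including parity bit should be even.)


Number of 1s in data: 4
Parity bit: 0

0


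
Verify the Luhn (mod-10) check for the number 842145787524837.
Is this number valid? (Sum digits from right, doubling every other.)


Luhn sum = 78
78 mod 10 = 8

Invalid (Luhn sum mod 10 = 8)


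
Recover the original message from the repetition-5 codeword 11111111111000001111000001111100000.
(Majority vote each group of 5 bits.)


Groups: 11111, 11111, 10000, 01111, 00000, 11111, 00000
Majority votes: 1101010

1101010


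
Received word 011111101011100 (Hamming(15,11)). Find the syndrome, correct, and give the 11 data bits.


Syndrome = 2: error at position 2

Data: 11111011100 (corrected bit 2)


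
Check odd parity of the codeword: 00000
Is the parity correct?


Number of 1s: 0

No, parity error (0 ones)


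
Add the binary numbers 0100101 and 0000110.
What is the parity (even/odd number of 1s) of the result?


0100101 = 37
0000110 = 6
Sum = 43 = 101011
1s count = 4

even parity (4 ones in 101011)


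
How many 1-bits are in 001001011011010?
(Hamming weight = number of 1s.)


Counting 1s in 001001011011010

7


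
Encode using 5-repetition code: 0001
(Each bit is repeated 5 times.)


Each bit -> 5 copies

00000000000000011111


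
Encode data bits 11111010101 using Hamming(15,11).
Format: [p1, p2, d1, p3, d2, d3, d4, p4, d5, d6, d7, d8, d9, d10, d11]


Parity bits: p1=1, p2=1, p3=1, p4=0

111111101010101


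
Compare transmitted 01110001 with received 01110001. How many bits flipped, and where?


XOR: 00000000

0 errors (received matches sent)


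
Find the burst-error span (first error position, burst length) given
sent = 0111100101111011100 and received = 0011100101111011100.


XOR: 0100000000000000000

Burst at position 1, length 1


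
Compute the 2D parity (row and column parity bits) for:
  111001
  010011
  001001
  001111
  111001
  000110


Row parities: 010000
Column parities: 010011

Row P: 010000, Col P: 010011, Corner: 1


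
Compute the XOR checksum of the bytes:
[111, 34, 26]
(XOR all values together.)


XOR chain: 111 ^ 34 ^ 26 = 87

87


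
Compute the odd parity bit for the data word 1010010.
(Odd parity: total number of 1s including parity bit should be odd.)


Number of 1s in data: 3
Parity bit: 0

0


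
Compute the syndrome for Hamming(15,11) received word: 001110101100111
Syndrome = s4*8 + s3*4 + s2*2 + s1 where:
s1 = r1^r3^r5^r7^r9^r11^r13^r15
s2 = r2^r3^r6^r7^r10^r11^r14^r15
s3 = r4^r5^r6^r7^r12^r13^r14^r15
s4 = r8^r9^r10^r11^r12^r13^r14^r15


s1=0, s2=1, s3=0, s4=1

Syndrome = 10 (error at position 10)


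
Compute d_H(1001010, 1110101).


XOR: 0111111
Count of 1s: 6

6


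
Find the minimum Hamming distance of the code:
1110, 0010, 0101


Comparing all pairs, minimum distance: 2
Can detect 1 errors, correct 0 errors

2


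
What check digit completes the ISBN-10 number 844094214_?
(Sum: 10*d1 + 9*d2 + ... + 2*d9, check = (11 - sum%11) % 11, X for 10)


Weighted sum: 241
241 mod 11 = 10

Check digit: 1


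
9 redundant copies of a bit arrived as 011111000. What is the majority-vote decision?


Ones: 5 out of 9
Threshold: 5

1 (5/9 voted 1)


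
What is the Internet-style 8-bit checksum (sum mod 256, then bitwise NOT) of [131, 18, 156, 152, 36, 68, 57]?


Sum = 618 mod 256 = 106
Complement = 149

149


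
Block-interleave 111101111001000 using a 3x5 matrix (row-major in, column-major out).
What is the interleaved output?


Matrix:
  11110
  11110
  01000
Read columns: 110111110110000

110111110110000


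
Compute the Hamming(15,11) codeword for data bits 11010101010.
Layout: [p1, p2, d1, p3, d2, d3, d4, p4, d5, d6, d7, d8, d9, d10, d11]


Parity bits: p1=1, p2=0, p3=0, p4=1

101010110101010


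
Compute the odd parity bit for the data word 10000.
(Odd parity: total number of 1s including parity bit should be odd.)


Number of 1s in data: 1
Parity bit: 0

0


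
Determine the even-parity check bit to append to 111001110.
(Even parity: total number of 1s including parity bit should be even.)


Number of 1s in data: 6
Parity bit: 0

0


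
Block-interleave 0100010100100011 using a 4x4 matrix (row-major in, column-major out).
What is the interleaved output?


Matrix:
  0100
  0101
  0010
  0011
Read columns: 0000110000110101

0000110000110101


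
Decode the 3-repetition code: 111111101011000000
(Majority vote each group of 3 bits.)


Groups: 111, 111, 101, 011, 000, 000
Majority votes: 111100

111100


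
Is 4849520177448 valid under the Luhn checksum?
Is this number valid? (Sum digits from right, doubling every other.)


Luhn sum = 67
67 mod 10 = 7

Invalid (Luhn sum mod 10 = 7)


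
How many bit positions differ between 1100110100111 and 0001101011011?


XOR: 1101011111100
Count of 1s: 9

9


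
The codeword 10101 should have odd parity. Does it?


Number of 1s: 3

Yes, parity is correct (3 ones)


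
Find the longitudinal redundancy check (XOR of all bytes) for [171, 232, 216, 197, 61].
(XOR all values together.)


XOR chain: 171 ^ 232 ^ 216 ^ 197 ^ 61 = 99

99


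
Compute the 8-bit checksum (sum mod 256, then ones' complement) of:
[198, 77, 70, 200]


Sum = 545 mod 256 = 33
Complement = 222

222


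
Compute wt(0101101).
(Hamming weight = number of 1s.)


Counting 1s in 0101101

4


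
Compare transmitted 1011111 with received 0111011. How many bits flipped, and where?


XOR: 1100100

3 error(s) at position(s): 0, 1, 4


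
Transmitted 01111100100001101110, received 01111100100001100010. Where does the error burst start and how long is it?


XOR: 00000000000000001100

Burst at position 16, length 2


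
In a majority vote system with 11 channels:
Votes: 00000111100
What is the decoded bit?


Ones: 4 out of 11
Threshold: 6

0 (4/11 voted 1)


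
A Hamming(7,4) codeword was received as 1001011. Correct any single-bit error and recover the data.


Syndrome = 4: error at position 4

Data: 0011 (corrected bit 4)


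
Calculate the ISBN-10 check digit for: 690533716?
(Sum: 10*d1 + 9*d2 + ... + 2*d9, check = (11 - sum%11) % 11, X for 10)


Weighted sum: 252
252 mod 11 = 10

Check digit: 1


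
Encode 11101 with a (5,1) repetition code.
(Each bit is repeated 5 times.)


Each bit -> 5 copies

1111111111111110000011111


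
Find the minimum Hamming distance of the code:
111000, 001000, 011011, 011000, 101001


Comparing all pairs, minimum distance: 1
Can detect 0 errors, correct 0 errors

1


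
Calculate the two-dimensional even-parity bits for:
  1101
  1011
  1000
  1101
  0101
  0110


Row parities: 111100
Column parities: 0000

Row P: 111100, Col P: 0000, Corner: 0


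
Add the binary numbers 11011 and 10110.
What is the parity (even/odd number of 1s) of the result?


11011 = 27
10110 = 22
Sum = 49 = 110001
1s count = 3

odd parity (3 ones in 110001)


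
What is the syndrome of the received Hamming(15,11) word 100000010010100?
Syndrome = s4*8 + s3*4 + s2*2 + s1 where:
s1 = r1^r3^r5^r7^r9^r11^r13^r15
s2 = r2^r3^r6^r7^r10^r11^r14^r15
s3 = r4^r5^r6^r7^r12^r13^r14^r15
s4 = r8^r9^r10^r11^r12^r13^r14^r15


s1=1, s2=1, s3=1, s4=1

Syndrome = 15 (error at position 15)


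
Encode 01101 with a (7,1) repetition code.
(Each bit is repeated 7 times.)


Each bit -> 7 copies

00000001111111111111100000001111111


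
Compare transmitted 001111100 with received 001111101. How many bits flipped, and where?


XOR: 000000001

1 error(s) at position(s): 8


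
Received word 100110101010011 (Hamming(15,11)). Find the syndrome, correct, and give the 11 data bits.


Syndrome = 4: error at position 4

Data: 01011010011 (corrected bit 4)


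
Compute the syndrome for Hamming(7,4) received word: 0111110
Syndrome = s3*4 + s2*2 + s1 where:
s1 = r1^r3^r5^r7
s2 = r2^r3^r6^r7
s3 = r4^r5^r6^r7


s1=0, s2=1, s3=1

Syndrome = 6 (error at position 6)


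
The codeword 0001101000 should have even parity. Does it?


Number of 1s: 3

No, parity error (3 ones)


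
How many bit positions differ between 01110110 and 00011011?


XOR: 01101101
Count of 1s: 5

5


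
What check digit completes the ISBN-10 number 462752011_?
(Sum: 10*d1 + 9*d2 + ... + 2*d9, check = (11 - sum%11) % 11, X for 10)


Weighted sum: 204
204 mod 11 = 6

Check digit: 5


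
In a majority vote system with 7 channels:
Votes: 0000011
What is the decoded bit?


Ones: 2 out of 7
Threshold: 4

0 (2/7 voted 1)


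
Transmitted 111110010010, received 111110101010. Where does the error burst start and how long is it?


XOR: 000000111000

Burst at position 6, length 3


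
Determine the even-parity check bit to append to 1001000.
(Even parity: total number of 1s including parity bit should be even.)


Number of 1s in data: 2
Parity bit: 0

0


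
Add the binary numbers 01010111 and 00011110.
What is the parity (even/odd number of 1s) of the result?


01010111 = 87
00011110 = 30
Sum = 117 = 1110101
1s count = 5

odd parity (5 ones in 1110101)


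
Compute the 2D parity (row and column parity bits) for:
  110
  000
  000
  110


Row parities: 0000
Column parities: 000

Row P: 0000, Col P: 000, Corner: 0


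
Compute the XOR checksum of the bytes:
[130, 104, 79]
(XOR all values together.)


XOR chain: 130 ^ 104 ^ 79 = 165

165


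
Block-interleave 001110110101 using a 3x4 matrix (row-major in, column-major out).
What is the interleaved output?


Matrix:
  0011
  1011
  0101
Read columns: 010001110111

010001110111


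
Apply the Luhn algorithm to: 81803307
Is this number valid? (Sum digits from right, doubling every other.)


Luhn sum = 31
31 mod 10 = 1

Invalid (Luhn sum mod 10 = 1)


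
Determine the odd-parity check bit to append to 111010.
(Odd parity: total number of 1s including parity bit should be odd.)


Number of 1s in data: 4
Parity bit: 1

1


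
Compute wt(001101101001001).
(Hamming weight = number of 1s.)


Counting 1s in 001101101001001

7


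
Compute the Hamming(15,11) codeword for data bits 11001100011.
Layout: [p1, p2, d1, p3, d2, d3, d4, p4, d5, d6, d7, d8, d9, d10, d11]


Parity bits: p1=0, p2=0, p3=1, p4=0

001110001100011


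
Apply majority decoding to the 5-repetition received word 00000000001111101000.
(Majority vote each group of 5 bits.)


Groups: 00000, 00000, 11111, 01000
Majority votes: 0010

0010


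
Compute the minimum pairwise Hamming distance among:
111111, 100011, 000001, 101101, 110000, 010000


Comparing all pairs, minimum distance: 1
Can detect 0 errors, correct 0 errors

1


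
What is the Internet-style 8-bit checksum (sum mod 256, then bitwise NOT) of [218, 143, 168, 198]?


Sum = 727 mod 256 = 215
Complement = 40

40


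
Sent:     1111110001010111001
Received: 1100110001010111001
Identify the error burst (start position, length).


XOR: 0011000000000000000

Burst at position 2, length 2


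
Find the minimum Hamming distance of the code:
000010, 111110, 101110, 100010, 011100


Comparing all pairs, minimum distance: 1
Can detect 0 errors, correct 0 errors

1


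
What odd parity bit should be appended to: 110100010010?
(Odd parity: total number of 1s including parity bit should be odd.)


Number of 1s in data: 5
Parity bit: 0

0


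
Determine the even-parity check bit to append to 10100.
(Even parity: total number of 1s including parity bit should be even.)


Number of 1s in data: 2
Parity bit: 0

0


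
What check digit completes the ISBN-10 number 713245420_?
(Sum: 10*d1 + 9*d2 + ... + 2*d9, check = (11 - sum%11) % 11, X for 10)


Weighted sum: 188
188 mod 11 = 1

Check digit: X


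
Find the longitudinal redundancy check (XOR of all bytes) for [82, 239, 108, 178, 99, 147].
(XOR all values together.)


XOR chain: 82 ^ 239 ^ 108 ^ 178 ^ 99 ^ 147 = 147

147


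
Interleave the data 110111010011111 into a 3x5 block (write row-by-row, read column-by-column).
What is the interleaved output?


Matrix:
  11011
  10100
  11111
Read columns: 111101011101101

111101011101101


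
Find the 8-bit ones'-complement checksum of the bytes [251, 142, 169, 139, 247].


Sum = 948 mod 256 = 180
Complement = 75

75


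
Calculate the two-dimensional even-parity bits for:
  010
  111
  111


Row parities: 111
Column parities: 010

Row P: 111, Col P: 010, Corner: 1


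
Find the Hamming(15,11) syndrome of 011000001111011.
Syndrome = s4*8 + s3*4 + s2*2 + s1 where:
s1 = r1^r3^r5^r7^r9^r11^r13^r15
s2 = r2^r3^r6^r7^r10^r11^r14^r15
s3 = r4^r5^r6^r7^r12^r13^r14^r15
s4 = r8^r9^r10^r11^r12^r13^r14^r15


s1=0, s2=0, s3=1, s4=0

Syndrome = 4 (error at position 4)


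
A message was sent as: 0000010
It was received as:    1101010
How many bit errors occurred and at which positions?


XOR: 1101000

3 error(s) at position(s): 0, 1, 3


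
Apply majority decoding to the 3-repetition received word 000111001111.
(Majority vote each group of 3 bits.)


Groups: 000, 111, 001, 111
Majority votes: 0101

0101


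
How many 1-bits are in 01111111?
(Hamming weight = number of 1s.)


Counting 1s in 01111111

7


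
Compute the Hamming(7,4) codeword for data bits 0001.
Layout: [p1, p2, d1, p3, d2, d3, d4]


Parity bits: p1=1, p2=1, p3=1

1101001


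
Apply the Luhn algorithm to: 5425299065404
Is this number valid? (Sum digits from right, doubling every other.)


Luhn sum = 51
51 mod 10 = 1

Invalid (Luhn sum mod 10 = 1)


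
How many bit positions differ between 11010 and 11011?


XOR: 00001
Count of 1s: 1

1


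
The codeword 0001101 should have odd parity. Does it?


Number of 1s: 3

Yes, parity is correct (3 ones)


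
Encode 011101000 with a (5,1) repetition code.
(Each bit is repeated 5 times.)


Each bit -> 5 copies

000001111111111111110000011111000000000000000


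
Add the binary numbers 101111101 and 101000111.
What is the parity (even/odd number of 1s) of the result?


101111101 = 381
101000111 = 327
Sum = 708 = 1011000100
1s count = 4

even parity (4 ones in 1011000100)


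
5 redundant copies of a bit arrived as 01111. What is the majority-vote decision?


Ones: 4 out of 5
Threshold: 3

1 (4/5 voted 1)


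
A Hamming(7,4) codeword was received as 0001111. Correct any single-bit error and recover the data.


Syndrome = 0: no error detected

Data: 0111 (no errors)


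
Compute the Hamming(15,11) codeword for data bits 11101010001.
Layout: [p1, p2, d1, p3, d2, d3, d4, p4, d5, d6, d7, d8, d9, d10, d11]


Parity bits: p1=1, p2=0, p3=1, p4=1

101111011010001


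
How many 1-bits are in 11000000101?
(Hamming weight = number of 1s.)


Counting 1s in 11000000101

4


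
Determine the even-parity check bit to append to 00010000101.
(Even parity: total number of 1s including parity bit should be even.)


Number of 1s in data: 3
Parity bit: 1

1


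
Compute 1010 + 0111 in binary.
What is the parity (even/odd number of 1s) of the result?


1010 = 10
0111 = 7
Sum = 17 = 10001
1s count = 2

even parity (2 ones in 10001)


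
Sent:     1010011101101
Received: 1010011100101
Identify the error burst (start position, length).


XOR: 0000000001000

Burst at position 9, length 1


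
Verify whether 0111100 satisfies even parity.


Number of 1s: 4

Yes, parity is correct (4 ones)


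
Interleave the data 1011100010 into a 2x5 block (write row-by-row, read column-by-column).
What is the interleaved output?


Matrix:
  10111
  00010
Read columns: 1000101110

1000101110


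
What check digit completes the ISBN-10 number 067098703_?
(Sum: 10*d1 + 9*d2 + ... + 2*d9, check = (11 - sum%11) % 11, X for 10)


Weighted sum: 238
238 mod 11 = 7

Check digit: 4


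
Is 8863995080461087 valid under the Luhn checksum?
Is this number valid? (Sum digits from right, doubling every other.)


Luhn sum = 77
77 mod 10 = 7

Invalid (Luhn sum mod 10 = 7)


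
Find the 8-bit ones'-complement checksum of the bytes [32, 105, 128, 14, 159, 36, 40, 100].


Sum = 614 mod 256 = 102
Complement = 153

153


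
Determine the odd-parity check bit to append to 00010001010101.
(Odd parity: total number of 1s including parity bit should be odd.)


Number of 1s in data: 5
Parity bit: 0

0


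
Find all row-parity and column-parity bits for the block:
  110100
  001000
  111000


Row parities: 111
Column parities: 000100

Row P: 111, Col P: 000100, Corner: 1


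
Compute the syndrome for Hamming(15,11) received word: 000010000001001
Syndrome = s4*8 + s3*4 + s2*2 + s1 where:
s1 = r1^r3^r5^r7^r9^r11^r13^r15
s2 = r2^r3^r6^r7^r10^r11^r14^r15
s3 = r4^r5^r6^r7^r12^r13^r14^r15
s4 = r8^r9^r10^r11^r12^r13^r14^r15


s1=0, s2=1, s3=1, s4=0

Syndrome = 6 (error at position 6)


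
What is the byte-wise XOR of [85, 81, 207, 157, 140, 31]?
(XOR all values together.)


XOR chain: 85 ^ 81 ^ 207 ^ 157 ^ 140 ^ 31 = 197

197


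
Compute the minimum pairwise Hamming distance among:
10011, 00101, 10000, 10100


Comparing all pairs, minimum distance: 1
Can detect 0 errors, correct 0 errors

1


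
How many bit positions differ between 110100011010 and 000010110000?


XOR: 110110101010
Count of 1s: 7

7


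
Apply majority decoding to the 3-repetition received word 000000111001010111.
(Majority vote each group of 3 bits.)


Groups: 000, 000, 111, 001, 010, 111
Majority votes: 001001

001001
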